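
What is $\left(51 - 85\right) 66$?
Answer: $-2244$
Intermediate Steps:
$\left(51 - 85\right) 66 = \left(-34\right) 66 = -2244$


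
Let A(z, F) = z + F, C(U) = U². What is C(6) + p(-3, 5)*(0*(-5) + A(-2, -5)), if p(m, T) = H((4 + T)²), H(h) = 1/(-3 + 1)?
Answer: 79/2 ≈ 39.500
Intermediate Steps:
H(h) = -½ (H(h) = 1/(-2) = -½)
p(m, T) = -½
A(z, F) = F + z
C(6) + p(-3, 5)*(0*(-5) + A(-2, -5)) = 6² - (0*(-5) + (-5 - 2))/2 = 36 - (0 - 7)/2 = 36 - ½*(-7) = 36 + 7/2 = 79/2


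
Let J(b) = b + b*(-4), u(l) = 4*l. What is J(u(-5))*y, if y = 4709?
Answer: 282540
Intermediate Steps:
J(b) = -3*b (J(b) = b - 4*b = -3*b)
J(u(-5))*y = -12*(-5)*4709 = -3*(-20)*4709 = 60*4709 = 282540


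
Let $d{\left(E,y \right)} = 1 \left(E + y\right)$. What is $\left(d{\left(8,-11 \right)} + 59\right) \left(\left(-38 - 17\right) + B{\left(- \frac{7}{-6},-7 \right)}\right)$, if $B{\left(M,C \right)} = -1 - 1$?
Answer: $-3192$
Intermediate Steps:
$d{\left(E,y \right)} = E + y$
$B{\left(M,C \right)} = -2$
$\left(d{\left(8,-11 \right)} + 59\right) \left(\left(-38 - 17\right) + B{\left(- \frac{7}{-6},-7 \right)}\right) = \left(\left(8 - 11\right) + 59\right) \left(\left(-38 - 17\right) - 2\right) = \left(-3 + 59\right) \left(-55 - 2\right) = 56 \left(-57\right) = -3192$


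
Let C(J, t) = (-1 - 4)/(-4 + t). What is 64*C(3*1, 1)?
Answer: 320/3 ≈ 106.67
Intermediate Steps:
C(J, t) = -5/(-4 + t)
64*C(3*1, 1) = 64*(-5/(-4 + 1)) = 64*(-5/(-3)) = 64*(-5*(-⅓)) = 64*(5/3) = 320/3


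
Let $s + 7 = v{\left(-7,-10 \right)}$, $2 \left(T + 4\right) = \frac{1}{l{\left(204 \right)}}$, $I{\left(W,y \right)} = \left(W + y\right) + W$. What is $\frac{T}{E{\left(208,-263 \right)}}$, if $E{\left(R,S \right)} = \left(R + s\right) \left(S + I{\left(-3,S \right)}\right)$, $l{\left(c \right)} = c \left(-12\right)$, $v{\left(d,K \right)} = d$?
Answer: $\frac{19585}{505306368} \approx 3.8759 \cdot 10^{-5}$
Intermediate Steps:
$l{\left(c \right)} = - 12 c$
$I{\left(W,y \right)} = y + 2 W$
$T = - \frac{19585}{4896}$ ($T = -4 + \frac{1}{2 \left(\left(-12\right) 204\right)} = -4 + \frac{1}{2 \left(-2448\right)} = -4 + \frac{1}{2} \left(- \frac{1}{2448}\right) = -4 - \frac{1}{4896} = - \frac{19585}{4896} \approx -4.0002$)
$s = -14$ ($s = -7 - 7 = -14$)
$E{\left(R,S \right)} = \left(-14 + R\right) \left(-6 + 2 S\right)$ ($E{\left(R,S \right)} = \left(R - 14\right) \left(S + \left(S + 2 \left(-3\right)\right)\right) = \left(-14 + R\right) \left(S + \left(S - 6\right)\right) = \left(-14 + R\right) \left(S + \left(-6 + S\right)\right) = \left(-14 + R\right) \left(-6 + 2 S\right)$)
$\frac{T}{E{\left(208,-263 \right)}} = - \frac{19585}{4896 \left(84 - -7364 + 208 \left(-263\right) + 208 \left(-6 - 263\right)\right)} = - \frac{19585}{4896 \left(84 + 7364 - 54704 + 208 \left(-269\right)\right)} = - \frac{19585}{4896 \left(84 + 7364 - 54704 - 55952\right)} = - \frac{19585}{4896 \left(-103208\right)} = \left(- \frac{19585}{4896}\right) \left(- \frac{1}{103208}\right) = \frac{19585}{505306368}$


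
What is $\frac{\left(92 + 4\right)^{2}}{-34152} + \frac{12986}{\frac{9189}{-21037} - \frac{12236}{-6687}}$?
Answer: $\frac{2599458311940306}{278853768047} \approx 9321.9$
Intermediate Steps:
$\frac{\left(92 + 4\right)^{2}}{-34152} + \frac{12986}{\frac{9189}{-21037} - \frac{12236}{-6687}} = 96^{2} \left(- \frac{1}{34152}\right) + \frac{12986}{9189 \left(- \frac{1}{21037}\right) - - \frac{12236}{6687}} = 9216 \left(- \frac{1}{34152}\right) + \frac{12986}{- \frac{9189}{21037} + \frac{12236}{6687}} = - \frac{384}{1423} + \frac{12986}{\frac{195961889}{140674419}} = - \frac{384}{1423} + 12986 \cdot \frac{140674419}{195961889} = - \frac{384}{1423} + \frac{1826798005134}{195961889} = \frac{2599458311940306}{278853768047}$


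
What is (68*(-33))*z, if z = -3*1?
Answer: 6732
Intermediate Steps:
z = -3
(68*(-33))*z = (68*(-33))*(-3) = -2244*(-3) = 6732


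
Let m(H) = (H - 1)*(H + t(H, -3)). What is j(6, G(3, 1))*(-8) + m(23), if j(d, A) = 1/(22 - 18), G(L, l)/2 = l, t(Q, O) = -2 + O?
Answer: 394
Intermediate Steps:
G(L, l) = 2*l
j(d, A) = ¼ (j(d, A) = 1/4 = ¼)
m(H) = (-1 + H)*(-5 + H) (m(H) = (H - 1)*(H + (-2 - 3)) = (-1 + H)*(H - 5) = (-1 + H)*(-5 + H))
j(6, G(3, 1))*(-8) + m(23) = (¼)*(-8) + (5 + 23² - 6*23) = -2 + (5 + 529 - 138) = -2 + 396 = 394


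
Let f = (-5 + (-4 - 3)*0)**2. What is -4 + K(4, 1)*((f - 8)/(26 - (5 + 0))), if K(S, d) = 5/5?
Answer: -67/21 ≈ -3.1905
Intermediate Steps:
K(S, d) = 1 (K(S, d) = 5*(1/5) = 1)
f = 25 (f = (-5 - 7*0)**2 = (-5 + 0)**2 = (-5)**2 = 25)
-4 + K(4, 1)*((f - 8)/(26 - (5 + 0))) = -4 + 1*((25 - 8)/(26 - (5 + 0))) = -4 + 1*(17/(26 - 1*5)) = -4 + 1*(17/(26 - 5)) = -4 + 1*(17/21) = -4 + 17/21 = -67/21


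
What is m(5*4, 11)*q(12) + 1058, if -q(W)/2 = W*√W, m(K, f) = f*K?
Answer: 1058 - 10560*√3 ≈ -17232.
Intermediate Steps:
m(K, f) = K*f
q(W) = -2*W^(3/2) (q(W) = -2*W*√W = -2*W^(3/2))
m(5*4, 11)*q(12) + 1058 = ((5*4)*11)*(-48*√3) + 1058 = (20*11)*(-48*√3) + 1058 = 220*(-48*√3) + 1058 = -10560*√3 + 1058 = 1058 - 10560*√3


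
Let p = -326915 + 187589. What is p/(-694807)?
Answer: 139326/694807 ≈ 0.20052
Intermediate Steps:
p = -139326
p/(-694807) = -139326/(-694807) = -139326*(-1/694807) = 139326/694807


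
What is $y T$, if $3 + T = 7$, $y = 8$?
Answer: $32$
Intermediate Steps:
$T = 4$ ($T = -3 + 7 = 4$)
$y T = 8 \cdot 4 = 32$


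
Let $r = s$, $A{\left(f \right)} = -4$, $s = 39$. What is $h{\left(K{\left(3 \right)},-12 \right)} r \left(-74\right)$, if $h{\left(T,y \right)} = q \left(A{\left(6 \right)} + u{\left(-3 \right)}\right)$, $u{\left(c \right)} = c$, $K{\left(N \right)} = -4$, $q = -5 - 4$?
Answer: $-181818$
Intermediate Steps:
$q = -9$ ($q = -5 - 4 = -9$)
$r = 39$
$h{\left(T,y \right)} = 63$ ($h{\left(T,y \right)} = - 9 \left(-4 - 3\right) = \left(-9\right) \left(-7\right) = 63$)
$h{\left(K{\left(3 \right)},-12 \right)} r \left(-74\right) = 63 \cdot 39 \left(-74\right) = 2457 \left(-74\right) = -181818$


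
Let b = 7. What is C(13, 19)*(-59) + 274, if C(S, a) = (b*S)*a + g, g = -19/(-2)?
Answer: -204595/2 ≈ -1.0230e+5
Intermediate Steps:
g = 19/2 (g = -19*(-1/2) = 19/2 ≈ 9.5000)
C(S, a) = 19/2 + 7*S*a (C(S, a) = (7*S)*a + 19/2 = 7*S*a + 19/2 = 19/2 + 7*S*a)
C(13, 19)*(-59) + 274 = (19/2 + 7*13*19)*(-59) + 274 = (19/2 + 1729)*(-59) + 274 = (3477/2)*(-59) + 274 = -205143/2 + 274 = -204595/2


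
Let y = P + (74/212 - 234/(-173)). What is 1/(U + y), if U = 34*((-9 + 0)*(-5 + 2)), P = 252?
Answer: 18338/21486665 ≈ 0.00085346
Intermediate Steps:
U = 918 (U = 34*(-9*(-3)) = 34*27 = 918)
y = 4652381/18338 (y = 252 + (74/212 - 234/(-173)) = 252 + (74*(1/212) - 234*(-1/173)) = 252 + (37/106 + 234/173) = 252 + 31205/18338 = 4652381/18338 ≈ 253.70)
1/(U + y) = 1/(918 + 4652381/18338) = 1/(21486665/18338) = 18338/21486665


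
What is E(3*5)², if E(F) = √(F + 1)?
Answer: 16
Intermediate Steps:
E(F) = √(1 + F)
E(3*5)² = (√(1 + 3*5))² = (√(1 + 15))² = (√16)² = 4² = 16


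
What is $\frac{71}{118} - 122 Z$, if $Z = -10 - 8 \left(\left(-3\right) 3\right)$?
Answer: $- \frac{892481}{118} \approx -7563.4$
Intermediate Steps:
$Z = 62$ ($Z = -10 - -72 = -10 + 72 = 62$)
$\frac{71}{118} - 122 Z = \frac{71}{118} - 7564 = - \frac{892481}{118}$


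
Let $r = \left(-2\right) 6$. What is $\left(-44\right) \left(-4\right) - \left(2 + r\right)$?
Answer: $186$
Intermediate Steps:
$r = -12$
$\left(-44\right) \left(-4\right) - \left(2 + r\right) = \left(-44\right) \left(-4\right) + \left(10 - \left(12 - 12\right)\right) = 176 + \left(10 - 0\right) = 176 + \left(10 + 0\right) = 176 + 10 = 186$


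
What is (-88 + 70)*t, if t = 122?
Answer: -2196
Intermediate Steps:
(-88 + 70)*t = (-88 + 70)*122 = -18*122 = -2196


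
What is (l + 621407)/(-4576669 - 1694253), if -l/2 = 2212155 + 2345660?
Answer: 8494223/6270922 ≈ 1.3545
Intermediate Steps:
l = -9115630 (l = -2*(2212155 + 2345660) = -2*4557815 = -9115630)
(l + 621407)/(-4576669 - 1694253) = (-9115630 + 621407)/(-4576669 - 1694253) = -8494223/(-6270922) = -8494223*(-1/6270922) = 8494223/6270922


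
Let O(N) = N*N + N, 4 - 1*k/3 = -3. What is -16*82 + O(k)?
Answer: -850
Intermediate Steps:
k = 21 (k = 12 - 3*(-3) = 12 + 9 = 21)
O(N) = N + N² (O(N) = N² + N = N + N²)
-16*82 + O(k) = -16*82 + 21*(1 + 21) = -1312 + 21*22 = -1312 + 462 = -850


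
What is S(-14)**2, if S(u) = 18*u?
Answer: 63504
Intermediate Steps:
S(-14)**2 = (18*(-14))**2 = (-252)**2 = 63504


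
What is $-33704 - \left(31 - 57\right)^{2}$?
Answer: $-34380$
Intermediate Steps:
$-33704 - \left(31 - 57\right)^{2} = -33704 - \left(-26\right)^{2} = -33704 - 676 = -34380$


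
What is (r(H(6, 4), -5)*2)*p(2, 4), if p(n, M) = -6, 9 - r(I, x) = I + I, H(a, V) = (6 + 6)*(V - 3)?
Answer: 180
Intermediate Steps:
H(a, V) = -36 + 12*V (H(a, V) = 12*(-3 + V) = -36 + 12*V)
r(I, x) = 9 - 2*I (r(I, x) = 9 - (I + I) = 9 - 2*I)
(r(H(6, 4), -5)*2)*p(2, 4) = ((9 - 2*(-36 + 12*4))*2)*(-6) = ((9 - 2*(-36 + 48))*2)*(-6) = ((9 - 2*12)*2)*(-6) = ((9 - 24)*2)*(-6) = -15*2*(-6) = -30*(-6) = 180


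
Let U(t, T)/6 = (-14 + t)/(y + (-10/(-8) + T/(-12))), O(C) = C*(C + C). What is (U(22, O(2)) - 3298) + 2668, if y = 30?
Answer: -230634/367 ≈ -628.43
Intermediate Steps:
O(C) = 2*C**2 (O(C) = C*(2*C) = 2*C**2)
U(t, T) = 6*(-14 + t)/(125/4 - T/12) (U(t, T) = 6*((-14 + t)/(30 + (-10/(-8) + T/(-12)))) = 6*((-14 + t)/(30 + (-10*(-1/8) + T*(-1/12)))) = 6*((-14 + t)/(30 + (5/4 - T/12))) = 6*((-14 + t)/(125/4 - T/12)) = 6*(-14 + t)/(125/4 - T/12))
(U(22, O(2)) - 3298) + 2668 = (72*(14 - 1*22)/(-375 + 2*2**2) - 3298) + 2668 = (72*(14 - 22)/(-375 + 2*4) - 3298) + 2668 = (72*(-8)/(-375 + 8) - 3298) + 2668 = (72*(-8)/(-367) - 3298) + 2668 = (72*(-1/367)*(-8) - 3298) + 2668 = (576/367 - 3298) + 2668 = -1209790/367 + 2668 = -230634/367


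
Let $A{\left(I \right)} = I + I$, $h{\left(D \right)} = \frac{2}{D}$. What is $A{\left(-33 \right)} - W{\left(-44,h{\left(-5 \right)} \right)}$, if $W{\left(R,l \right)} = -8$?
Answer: $-58$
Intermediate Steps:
$A{\left(I \right)} = 2 I$
$A{\left(-33 \right)} - W{\left(-44,h{\left(-5 \right)} \right)} = 2 \left(-33\right) - -8 = -66 + 8 = -58$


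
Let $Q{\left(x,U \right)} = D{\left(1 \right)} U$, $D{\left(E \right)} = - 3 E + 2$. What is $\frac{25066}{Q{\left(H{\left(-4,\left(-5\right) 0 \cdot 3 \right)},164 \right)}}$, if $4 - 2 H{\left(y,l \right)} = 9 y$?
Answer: $- \frac{12533}{82} \approx -152.84$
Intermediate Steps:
$D{\left(E \right)} = 2 - 3 E$
$H{\left(y,l \right)} = 2 - \frac{9 y}{2}$
$Q{\left(x,U \right)} = - U$ ($Q{\left(x,U \right)} = \left(2 - 3\right) U = - U$)
$\frac{25066}{Q{\left(H{\left(-4,\left(-5\right) 0 \cdot 3 \right)},164 \right)}} = \frac{25066}{\left(-1\right) 164} = \frac{25066}{-164} = 25066 \left(- \frac{1}{164}\right) = - \frac{12533}{82}$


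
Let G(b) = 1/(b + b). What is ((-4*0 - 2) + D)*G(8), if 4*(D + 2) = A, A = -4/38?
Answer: -153/608 ≈ -0.25164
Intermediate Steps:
A = -2/19 (A = -4*1/38 = -2/19 ≈ -0.10526)
D = -77/38 (D = -2 + (1/4)*(-2/19) = -2 - 1/38 = -77/38 ≈ -2.0263)
G(b) = 1/(2*b)
((-4*0 - 2) + D)*G(8) = ((-4*0 - 2) - 77/38)*((1/2)/8) = ((0 - 2) - 77/38)*((1/2)*(1/8)) = (-2 - 77/38)*(1/16) = -153/38*1/16 = -153/608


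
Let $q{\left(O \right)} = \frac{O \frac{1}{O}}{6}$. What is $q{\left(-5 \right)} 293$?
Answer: $\frac{293}{6} \approx 48.833$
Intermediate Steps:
$q{\left(O \right)} = \frac{1}{6}$ ($q{\left(O \right)} = 1 \cdot \frac{1}{6} = \frac{1}{6}$)
$q{\left(-5 \right)} 293 = \frac{1}{6} \cdot 293 = \frac{293}{6}$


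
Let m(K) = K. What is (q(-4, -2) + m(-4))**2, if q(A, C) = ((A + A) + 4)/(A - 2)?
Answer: 100/9 ≈ 11.111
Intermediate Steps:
q(A, C) = (4 + 2*A)/(-2 + A) (q(A, C) = (2*A + 4)/(-2 + A) = (4 + 2*A)/(-2 + A))
(q(-4, -2) + m(-4))**2 = (2*(2 - 4)/(-2 - 4) - 4)**2 = (2*(-2)/(-6) - 4)**2 = (2*(-1/6)*(-2) - 4)**2 = (2/3 - 4)**2 = (-10/3)**2 = 100/9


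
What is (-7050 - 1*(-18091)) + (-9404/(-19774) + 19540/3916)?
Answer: 106922858546/9679373 ≈ 11046.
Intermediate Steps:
(-7050 - 1*(-18091)) + (-9404/(-19774) + 19540/3916) = (-7050 + 18091) + (-9404*(-1/19774) + 19540*(1/3916)) = 11041 + (4702/9887 + 4885/979) = 11041 + 52901253/9679373 = 106922858546/9679373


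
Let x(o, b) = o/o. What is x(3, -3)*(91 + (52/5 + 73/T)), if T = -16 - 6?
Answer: 10789/110 ≈ 98.082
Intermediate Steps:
T = -22
x(o, b) = 1
x(3, -3)*(91 + (52/5 + 73/T)) = 1*(91 + (52/5 + 73/(-22))) = 1*(91 + (52*(⅕) + 73*(-1/22))) = 1*(91 + (52/5 - 73/22)) = 1*(91 + 779/110) = 1*(10789/110) = 10789/110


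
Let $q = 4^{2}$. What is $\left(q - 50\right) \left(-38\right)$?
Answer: $1292$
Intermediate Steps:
$q = 16$
$\left(q - 50\right) \left(-38\right) = \left(16 - 50\right) \left(-38\right) = \left(-34\right) \left(-38\right) = 1292$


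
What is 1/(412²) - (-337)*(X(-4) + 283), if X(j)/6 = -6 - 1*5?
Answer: 12413208977/169744 ≈ 73129.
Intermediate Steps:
X(j) = -66 (X(j) = 6*(-6 - 1*5) = 6*(-6 - 5) = 6*(-11) = -66)
1/(412²) - (-337)*(X(-4) + 283) = 1/(412²) - (-337)*(-66 + 283) = 1/169744 - (-337)*217 = 1/169744 - 1*(-73129) = 1/169744 + 73129 = 12413208977/169744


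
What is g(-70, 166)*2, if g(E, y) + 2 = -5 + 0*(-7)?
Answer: -14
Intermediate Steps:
g(E, y) = -7 (g(E, y) = -2 + (-5 + 0*(-7)) = -2 + (-5 + 0) = -2 - 5 = -7)
g(-70, 166)*2 = -7*2 = -14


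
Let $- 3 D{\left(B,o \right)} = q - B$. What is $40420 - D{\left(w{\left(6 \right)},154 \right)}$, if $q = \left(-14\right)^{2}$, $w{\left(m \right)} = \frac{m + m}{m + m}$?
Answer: $40485$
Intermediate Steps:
$w{\left(m \right)} = 1$ ($w{\left(m \right)} = \frac{2 m}{2 m} = 2 m \frac{1}{2 m} = 1$)
$q = 196$
$D{\left(B,o \right)} = - \frac{196}{3} + \frac{B}{3}$ ($D{\left(B,o \right)} = - \frac{196 - B}{3} = - \frac{196}{3} + \frac{B}{3}$)
$40420 - D{\left(w{\left(6 \right)},154 \right)} = 40420 - \left(- \frac{196}{3} + \frac{1}{3} \cdot 1\right) = 40420 - \left(- \frac{196}{3} + \frac{1}{3}\right) = 40420 - -65 = 40420 + 65 = 40485$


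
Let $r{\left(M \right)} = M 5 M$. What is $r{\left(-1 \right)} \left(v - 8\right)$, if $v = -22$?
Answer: $-150$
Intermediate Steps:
$r{\left(M \right)} = 5 M^{2}$ ($r{\left(M \right)} = 5 M M = 5 M^{2}$)
$r{\left(-1 \right)} \left(v - 8\right) = 5 \left(-1\right)^{2} \left(-22 - 8\right) = 5 \cdot 1 \left(-30\right) = 5 \left(-30\right) = -150$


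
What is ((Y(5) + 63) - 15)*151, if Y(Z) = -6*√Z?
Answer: 7248 - 906*√5 ≈ 5222.1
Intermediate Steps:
((Y(5) + 63) - 15)*151 = ((-6*√5 + 63) - 15)*151 = ((63 - 6*√5) - 15)*151 = (48 - 6*√5)*151 = 7248 - 906*√5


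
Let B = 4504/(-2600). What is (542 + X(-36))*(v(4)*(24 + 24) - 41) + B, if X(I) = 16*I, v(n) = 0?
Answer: 452487/325 ≈ 1392.3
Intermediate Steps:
B = -563/325 (B = 4504*(-1/2600) = -563/325 ≈ -1.7323)
(542 + X(-36))*(v(4)*(24 + 24) - 41) + B = (542 + 16*(-36))*(0*(24 + 24) - 41) - 563/325 = (542 - 576)*(0*48 - 41) - 563/325 = -34*(0 - 41) - 563/325 = -34*(-41) - 563/325 = 1394 - 563/325 = 452487/325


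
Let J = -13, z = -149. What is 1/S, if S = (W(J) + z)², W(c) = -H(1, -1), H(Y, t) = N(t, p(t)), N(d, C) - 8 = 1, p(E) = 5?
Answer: 1/24964 ≈ 4.0058e-5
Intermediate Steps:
N(d, C) = 9 (N(d, C) = 8 + 1 = 9)
H(Y, t) = 9
W(c) = -9 (W(c) = -1*9 = -9)
S = 24964 (S = (-9 - 149)² = (-158)² = 24964)
1/S = 1/24964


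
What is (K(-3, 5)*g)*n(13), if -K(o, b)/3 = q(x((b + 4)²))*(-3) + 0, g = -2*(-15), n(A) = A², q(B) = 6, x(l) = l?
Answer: 273780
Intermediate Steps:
g = 30
K(o, b) = 54 (K(o, b) = -3*(6*(-3) + 0) = -3*(-18 + 0) = -3*(-18) = 54)
(K(-3, 5)*g)*n(13) = (54*30)*13² = 1620*169 = 273780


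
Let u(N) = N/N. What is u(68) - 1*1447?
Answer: -1446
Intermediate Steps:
u(N) = 1
u(68) - 1*1447 = 1 - 1*1447 = 1 - 1447 = -1446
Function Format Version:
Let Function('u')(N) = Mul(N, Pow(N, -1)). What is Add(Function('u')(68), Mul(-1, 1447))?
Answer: -1446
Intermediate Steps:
Function('u')(N) = 1
Add(Function('u')(68), Mul(-1, 1447)) = Add(1, Mul(-1, 1447)) = Add(1, -1447) = -1446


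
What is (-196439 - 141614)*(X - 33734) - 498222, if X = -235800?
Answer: 91116279080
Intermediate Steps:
(-196439 - 141614)*(X - 33734) - 498222 = (-196439 - 141614)*(-235800 - 33734) - 498222 = -338053*(-269534) - 498222 = 91116777302 - 498222 = 91116279080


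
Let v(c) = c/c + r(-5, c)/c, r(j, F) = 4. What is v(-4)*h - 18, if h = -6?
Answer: -18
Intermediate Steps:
v(c) = 1 + 4/c (v(c) = c/c + 4/c = 1 + 4/c)
v(-4)*h - 18 = ((4 - 4)/(-4))*(-6) - 18 = -¼*0*(-6) - 18 = 0*(-6) - 18 = 0 - 18 = -18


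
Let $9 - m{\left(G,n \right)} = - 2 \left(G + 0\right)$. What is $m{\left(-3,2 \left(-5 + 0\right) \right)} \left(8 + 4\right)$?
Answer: $36$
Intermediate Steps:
$m{\left(G,n \right)} = 9 + 2 G$ ($m{\left(G,n \right)} = 9 - - 2 \left(G + 0\right) = 9 - - 2 G = 9 + 2 G$)
$m{\left(-3,2 \left(-5 + 0\right) \right)} \left(8 + 4\right) = \left(9 + 2 \left(-3\right)\right) \left(8 + 4\right) = \left(9 - 6\right) 12 = 3 \cdot 12 = 36$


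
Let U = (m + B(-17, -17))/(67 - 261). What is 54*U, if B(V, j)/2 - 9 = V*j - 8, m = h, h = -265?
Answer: -8505/97 ≈ -87.680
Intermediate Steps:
m = -265
B(V, j) = 2 + 2*V*j (B(V, j) = 18 + 2*(V*j - 8) = 18 + 2*(-8 + V*j) = 18 + (-16 + 2*V*j) = 2 + 2*V*j)
U = -315/194 (U = (-265 + (2 + 2*(-17)*(-17)))/(67 - 261) = (-265 + (2 + 578))/(-194) = (-265 + 580)*(-1/194) = 315*(-1/194) = -315/194 ≈ -1.6237)
54*U = 54*(-315/194) = -8505/97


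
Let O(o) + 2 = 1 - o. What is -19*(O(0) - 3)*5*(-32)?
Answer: -12160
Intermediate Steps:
O(o) = -1 - o (O(o) = -2 + (1 - o) = -1 - o)
-19*(O(0) - 3)*5*(-32) = -19*((-1 - 1*0) - 3)*5*(-32) = -19*((-1 + 0) - 3)*5*(-32) = -19*(-1 - 3)*5*(-32) = -(-76)*5*(-32) = -19*(-20)*(-32) = 380*(-32) = -12160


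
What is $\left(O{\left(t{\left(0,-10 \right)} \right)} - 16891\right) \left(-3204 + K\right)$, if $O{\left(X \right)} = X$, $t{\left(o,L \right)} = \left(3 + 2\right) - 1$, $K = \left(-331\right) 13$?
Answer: $126770709$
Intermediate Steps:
$K = -4303$
$t{\left(o,L \right)} = 4$ ($t{\left(o,L \right)} = 5 - 1 = 4$)
$\left(O{\left(t{\left(0,-10 \right)} \right)} - 16891\right) \left(-3204 + K\right) = \left(4 - 16891\right) \left(-3204 - 4303\right) = \left(-16887\right) \left(-7507\right) = 126770709$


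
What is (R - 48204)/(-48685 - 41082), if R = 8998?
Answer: 39206/89767 ≈ 0.43675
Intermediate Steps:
(R - 48204)/(-48685 - 41082) = (8998 - 48204)/(-48685 - 41082) = -39206/(-89767) = -39206*(-1/89767) = 39206/89767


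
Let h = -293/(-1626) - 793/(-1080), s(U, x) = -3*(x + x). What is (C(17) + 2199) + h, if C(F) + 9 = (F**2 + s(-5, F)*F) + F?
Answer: 223289803/292680 ≈ 762.91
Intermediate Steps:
s(U, x) = -6*x
C(F) = -9 + F - 5*F**2 (C(F) = -9 + ((F**2 + (-6*F)*F) + F) = -9 + ((F**2 - 6*F**2) + F) = -9 + (-5*F**2 + F) = -9 + (F - 5*F**2) = -9 + F - 5*F**2)
h = 267643/292680 (h = -293*(-1/1626) - 793*(-1/1080) = 293/1626 + 793/1080 = 267643/292680 ≈ 0.91446)
(C(17) + 2199) + h = ((-9 + 17 - 5*17**2) + 2199) + 267643/292680 = ((-9 + 17 - 5*289) + 2199) + 267643/292680 = ((-9 + 17 - 1445) + 2199) + 267643/292680 = (-1437 + 2199) + 267643/292680 = 762 + 267643/292680 = 223289803/292680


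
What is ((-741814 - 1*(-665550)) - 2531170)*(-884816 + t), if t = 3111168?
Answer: -5805065900768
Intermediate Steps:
((-741814 - 1*(-665550)) - 2531170)*(-884816 + t) = ((-741814 - 1*(-665550)) - 2531170)*(-884816 + 3111168) = ((-741814 + 665550) - 2531170)*2226352 = (-76264 - 2531170)*2226352 = -2607434*2226352 = -5805065900768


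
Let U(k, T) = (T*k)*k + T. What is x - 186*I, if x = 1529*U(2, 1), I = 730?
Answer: -128135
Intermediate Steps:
U(k, T) = T + T*k**2 (U(k, T) = T*k**2 + T = T + T*k**2)
x = 7645 (x = 1529*(1*(1 + 2**2)) = 1529*(1*(1 + 4)) = 1529*(1*5) = 1529*5 = 7645)
x - 186*I = 7645 - 186*730 = 7645 - 1*135780 = 7645 - 135780 = -128135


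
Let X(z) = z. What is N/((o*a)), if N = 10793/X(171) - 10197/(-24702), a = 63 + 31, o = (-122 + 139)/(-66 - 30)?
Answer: -715606328/187500531 ≈ -3.8166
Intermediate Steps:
o = -17/96 (o = 17/(-96) = 17*(-1/96) = -17/96 ≈ -0.17708)
a = 94
N = 89450791/1408014 (N = 10793/171 - 10197/(-24702) = 10793*(1/171) - 10197*(-1/24702) = 10793/171 + 3399/8234 = 89450791/1408014 ≈ 63.530)
N/((o*a)) = 89450791/(1408014*((-17/96*94))) = 89450791/(1408014*(-799/48)) = (89450791/1408014)*(-48/799) = -715606328/187500531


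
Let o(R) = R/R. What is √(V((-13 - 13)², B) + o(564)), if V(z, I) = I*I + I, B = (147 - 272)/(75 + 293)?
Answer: √105049/368 ≈ 0.88074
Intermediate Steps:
B = -125/368 ≈ -0.33967
V(z, I) = I + I² (V(z, I) = I² + I = I + I²)
o(R) = 1
√(V((-13 - 13)², B) + o(564)) = √(-125*(1 - 125/368)/368 + 1) = √(-125/368*243/368 + 1) = √(-30375/135424 + 1) = √(105049/135424) = √105049/368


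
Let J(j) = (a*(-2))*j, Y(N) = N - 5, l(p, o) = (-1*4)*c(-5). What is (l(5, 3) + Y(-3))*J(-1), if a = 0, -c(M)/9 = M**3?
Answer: 0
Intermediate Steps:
c(M) = -9*M**3
l(p, o) = -4500 (l(p, o) = (-1*4)*(-9*(-5)**3) = -(-36)*(-125) = -4*1125 = -4500)
Y(N) = -5 + N
J(j) = 0 (J(j) = (0*(-2))*j = 0*j = 0)
(l(5, 3) + Y(-3))*J(-1) = (-4500 + (-5 - 3))*0 = (-4500 - 8)*0 = -4508*0 = 0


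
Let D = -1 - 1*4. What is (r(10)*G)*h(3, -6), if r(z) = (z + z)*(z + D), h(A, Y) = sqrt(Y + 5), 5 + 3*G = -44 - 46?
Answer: -9500*I/3 ≈ -3166.7*I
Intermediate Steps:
G = -95/3 (G = -5/3 + (-44 - 46)/3 = -5/3 + (1/3)*(-90) = -5/3 - 30 = -95/3 ≈ -31.667)
h(A, Y) = sqrt(5 + Y)
D = -5 (D = -1 - 4 = -5)
r(z) = 2*z*(-5 + z) (r(z) = (z + z)*(z - 5) = (2*z)*(-5 + z) = 2*z*(-5 + z))
(r(10)*G)*h(3, -6) = ((2*10*(-5 + 10))*(-95/3))*sqrt(5 - 6) = ((2*10*5)*(-95/3))*sqrt(-1) = (100*(-95/3))*I = -9500*I/3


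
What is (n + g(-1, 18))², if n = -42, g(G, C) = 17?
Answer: 625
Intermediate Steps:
(n + g(-1, 18))² = (-42 + 17)² = (-25)² = 625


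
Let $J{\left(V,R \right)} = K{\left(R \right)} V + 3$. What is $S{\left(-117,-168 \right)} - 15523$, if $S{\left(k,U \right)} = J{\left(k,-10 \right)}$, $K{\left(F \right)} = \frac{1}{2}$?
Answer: $- \frac{31157}{2} \approx -15579.0$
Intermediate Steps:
$K{\left(F \right)} = \frac{1}{2}$
$J{\left(V,R \right)} = 3 + \frac{V}{2}$ ($J{\left(V,R \right)} = \frac{V}{2} + 3 = 3 + \frac{V}{2}$)
$S{\left(k,U \right)} = 3 + \frac{k}{2}$
$S{\left(-117,-168 \right)} - 15523 = \left(3 + \frac{1}{2} \left(-117\right)\right) - 15523 = \left(3 - \frac{117}{2}\right) - 15523 = - \frac{111}{2} - 15523 = - \frac{31157}{2}$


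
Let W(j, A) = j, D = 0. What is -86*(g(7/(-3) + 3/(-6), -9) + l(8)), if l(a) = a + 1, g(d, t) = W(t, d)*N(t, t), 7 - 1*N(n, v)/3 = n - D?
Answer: 36378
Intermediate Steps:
N(n, v) = 21 - 3*n (N(n, v) = 21 - 3*(n - 1*0) = 21 - 3*(n + 0) = 21 - 3*n)
g(d, t) = t*(21 - 3*t)
l(a) = 1 + a
-86*(g(7/(-3) + 3/(-6), -9) + l(8)) = -86*(3*(-9)*(7 - 1*(-9)) + (1 + 8)) = -86*(3*(-9)*(7 + 9) + 9) = -86*(3*(-9)*16 + 9) = -86*(-432 + 9) = -86*(-423) = 36378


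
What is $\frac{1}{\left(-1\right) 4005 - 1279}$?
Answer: $- \frac{1}{5284} \approx -0.00018925$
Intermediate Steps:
$\frac{1}{\left(-1\right) 4005 - 1279} = \frac{1}{-4005 - 1279} = \frac{1}{-5284} = - \frac{1}{5284}$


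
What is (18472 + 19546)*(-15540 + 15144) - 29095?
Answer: -15084223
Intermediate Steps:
(18472 + 19546)*(-15540 + 15144) - 29095 = 38018*(-396) - 29095 = -15055128 - 29095 = -15084223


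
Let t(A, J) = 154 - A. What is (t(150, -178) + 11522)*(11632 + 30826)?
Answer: 489370908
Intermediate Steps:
(t(150, -178) + 11522)*(11632 + 30826) = ((154 - 1*150) + 11522)*(11632 + 30826) = ((154 - 150) + 11522)*42458 = (4 + 11522)*42458 = 11526*42458 = 489370908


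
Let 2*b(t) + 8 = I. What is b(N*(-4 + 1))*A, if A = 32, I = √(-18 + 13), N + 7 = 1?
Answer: -128 + 16*I*√5 ≈ -128.0 + 35.777*I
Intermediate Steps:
N = -6 (N = -7 + 1 = -6)
I = I*√5 (I = √(-5) = I*√5 ≈ 2.2361*I)
b(t) = -4 + I*√5/2 (b(t) = -4 + (I*√5)/2 = -4 + I*√5/2)
b(N*(-4 + 1))*A = (-4 + I*√5/2)*32 = -128 + 16*I*√5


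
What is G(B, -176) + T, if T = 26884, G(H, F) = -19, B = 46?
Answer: 26865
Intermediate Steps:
G(B, -176) + T = -19 + 26884 = 26865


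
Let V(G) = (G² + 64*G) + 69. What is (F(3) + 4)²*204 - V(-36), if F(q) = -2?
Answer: 1755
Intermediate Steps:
V(G) = 69 + G² + 64*G
(F(3) + 4)²*204 - V(-36) = (-2 + 4)²*204 - (69 + (-36)² + 64*(-36)) = 2²*204 - (69 + 1296 - 2304) = 4*204 - 1*(-939) = 816 + 939 = 1755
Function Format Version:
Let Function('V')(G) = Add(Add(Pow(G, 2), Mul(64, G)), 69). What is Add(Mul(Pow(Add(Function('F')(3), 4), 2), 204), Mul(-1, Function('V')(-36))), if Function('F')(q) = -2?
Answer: 1755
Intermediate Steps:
Function('V')(G) = Add(69, Pow(G, 2), Mul(64, G))
Add(Mul(Pow(Add(Function('F')(3), 4), 2), 204), Mul(-1, Function('V')(-36))) = Add(Mul(Pow(Add(-2, 4), 2), 204), Mul(-1, Add(69, Pow(-36, 2), Mul(64, -36)))) = Add(Mul(Pow(2, 2), 204), Mul(-1, Add(69, 1296, -2304))) = Add(Mul(4, 204), Mul(-1, -939)) = Add(816, 939) = 1755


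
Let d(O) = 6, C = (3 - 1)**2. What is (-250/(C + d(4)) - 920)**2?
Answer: 893025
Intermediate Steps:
C = 4 (C = 2**2 = 4)
(-250/(C + d(4)) - 920)**2 = (-250/(4 + 6) - 920)**2 = (-250/10 - 920)**2 = (-250*1/10 - 920)**2 = (-25 - 920)**2 = (-945)**2 = 893025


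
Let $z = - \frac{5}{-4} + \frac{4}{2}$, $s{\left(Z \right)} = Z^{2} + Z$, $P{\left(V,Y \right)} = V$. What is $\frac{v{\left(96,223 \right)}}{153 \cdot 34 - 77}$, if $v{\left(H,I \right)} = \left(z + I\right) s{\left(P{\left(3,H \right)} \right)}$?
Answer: $\frac{543}{1025} \approx 0.52976$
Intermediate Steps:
$s{\left(Z \right)} = Z + Z^{2}$
$z = \frac{13}{4}$ ($z = \left(-5\right) \left(- \frac{1}{4}\right) + 4 \cdot \frac{1}{2} = \frac{5}{4} + 2 = \frac{13}{4} \approx 3.25$)
$v{\left(H,I \right)} = 39 + 12 I$ ($v{\left(H,I \right)} = \left(\frac{13}{4} + I\right) 3 \left(1 + 3\right) = \left(\frac{13}{4} + I\right) 3 \cdot 4 = \left(\frac{13}{4} + I\right) 12 = 39 + 12 I$)
$\frac{v{\left(96,223 \right)}}{153 \cdot 34 - 77} = \frac{39 + 12 \cdot 223}{153 \cdot 34 - 77} = \frac{39 + 2676}{5202 - 77} = \frac{2715}{5125} = 2715 \cdot \frac{1}{5125} = \frac{543}{1025}$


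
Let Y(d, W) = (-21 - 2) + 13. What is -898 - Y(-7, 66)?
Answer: -888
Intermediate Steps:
Y(d, W) = -10 (Y(d, W) = -23 + 13 = -10)
-898 - Y(-7, 66) = -898 - 1*(-10) = -898 + 10 = -888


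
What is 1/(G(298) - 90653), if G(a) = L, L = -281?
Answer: -1/90934 ≈ -1.0997e-5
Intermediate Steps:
G(a) = -281
1/(G(298) - 90653) = 1/(-281 - 90653) = 1/(-90934) = -1/90934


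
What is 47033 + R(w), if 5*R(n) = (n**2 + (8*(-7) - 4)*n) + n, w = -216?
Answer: 58913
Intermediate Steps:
R(n) = -59*n/5 + n**2/5 (R(n) = ((n**2 + (8*(-7) - 4)*n) + n)/5 = ((n**2 + (-56 - 4)*n) + n)/5 = ((n**2 - 60*n) + n)/5 = (n**2 - 59*n)/5 = -59*n/5 + n**2/5)
47033 + R(w) = 47033 + (1/5)*(-216)*(-59 - 216) = 47033 + (1/5)*(-216)*(-275) = 47033 + 11880 = 58913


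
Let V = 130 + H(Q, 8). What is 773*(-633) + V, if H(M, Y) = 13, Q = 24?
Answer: -489166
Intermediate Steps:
V = 143 (V = 130 + 13 = 143)
773*(-633) + V = 773*(-633) + 143 = -489309 + 143 = -489166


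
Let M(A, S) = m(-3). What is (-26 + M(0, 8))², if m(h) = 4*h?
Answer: 1444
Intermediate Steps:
M(A, S) = -12 (M(A, S) = 4*(-3) = -12)
(-26 + M(0, 8))² = (-26 - 12)² = (-38)² = 1444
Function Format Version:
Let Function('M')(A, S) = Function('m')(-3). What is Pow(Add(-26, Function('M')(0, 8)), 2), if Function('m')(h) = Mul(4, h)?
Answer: 1444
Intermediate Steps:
Function('M')(A, S) = -12 (Function('M')(A, S) = Mul(4, -3) = -12)
Pow(Add(-26, Function('M')(0, 8)), 2) = Pow(Add(-26, -12), 2) = Pow(-38, 2) = 1444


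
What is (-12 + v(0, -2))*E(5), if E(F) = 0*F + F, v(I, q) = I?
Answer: -60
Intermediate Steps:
E(F) = F (E(F) = 0 + F = F)
(-12 + v(0, -2))*E(5) = (-12 + 0)*5 = -12*5 = -60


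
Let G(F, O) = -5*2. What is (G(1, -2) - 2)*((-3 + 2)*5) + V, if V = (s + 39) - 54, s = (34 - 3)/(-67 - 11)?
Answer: 3479/78 ≈ 44.603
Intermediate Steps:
G(F, O) = -10
s = -31/78 (s = 31/(-78) = 31*(-1/78) = -31/78 ≈ -0.39744)
V = -1201/78 (V = (-31/78 + 39) - 54 = 3011/78 - 54 = -1201/78 ≈ -15.397)
(G(1, -2) - 2)*((-3 + 2)*5) + V = (-10 - 2)*((-3 + 2)*5) - 1201/78 = -(-12)*5 - 1201/78 = -12*(-5) - 1201/78 = 60 - 1201/78 = 3479/78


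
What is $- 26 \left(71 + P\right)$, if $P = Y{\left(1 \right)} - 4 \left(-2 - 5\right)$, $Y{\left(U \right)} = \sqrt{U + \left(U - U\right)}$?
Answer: $-2600$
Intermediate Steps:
$Y{\left(U \right)} = \sqrt{U}$ ($Y{\left(U \right)} = \sqrt{U + 0} = \sqrt{U}$)
$P = 29$ ($P = \sqrt{1} - 4 \left(-2 - 5\right) = 1 - 4 \left(-7\right) = 1 - -28 = 1 + 28 = 29$)
$- 26 \left(71 + P\right) = - 26 \left(71 + 29\right) = \left(-26\right) 100 = -2600$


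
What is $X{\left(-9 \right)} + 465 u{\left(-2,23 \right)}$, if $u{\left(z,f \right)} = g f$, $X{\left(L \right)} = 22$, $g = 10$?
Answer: $106972$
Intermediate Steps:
$u{\left(z,f \right)} = 10 f$
$X{\left(-9 \right)} + 465 u{\left(-2,23 \right)} = 22 + 465 \cdot 10 \cdot 23 = 22 + 465 \cdot 230 = 22 + 106950 = 106972$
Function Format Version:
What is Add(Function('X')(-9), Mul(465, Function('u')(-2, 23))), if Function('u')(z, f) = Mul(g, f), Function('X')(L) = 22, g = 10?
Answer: 106972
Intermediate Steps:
Function('u')(z, f) = Mul(10, f)
Add(Function('X')(-9), Mul(465, Function('u')(-2, 23))) = Add(22, Mul(465, Mul(10, 23))) = Add(22, Mul(465, 230)) = Add(22, 106950) = 106972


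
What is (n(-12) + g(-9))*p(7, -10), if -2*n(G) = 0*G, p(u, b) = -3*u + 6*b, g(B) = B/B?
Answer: -81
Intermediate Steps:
g(B) = 1
n(G) = 0 (n(G) = -0*G = -½*0 = 0)
(n(-12) + g(-9))*p(7, -10) = (0 + 1)*(-3*7 + 6*(-10)) = 1*(-21 - 60) = 1*(-81) = -81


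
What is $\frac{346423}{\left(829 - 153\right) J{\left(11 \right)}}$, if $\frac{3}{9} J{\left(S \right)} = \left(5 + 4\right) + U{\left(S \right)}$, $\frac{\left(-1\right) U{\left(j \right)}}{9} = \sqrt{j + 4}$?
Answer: $- \frac{49489}{36504} - \frac{49489 \sqrt{15}}{36504} \approx -6.6064$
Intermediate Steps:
$U{\left(j \right)} = - 9 \sqrt{4 + j}$ ($U{\left(j \right)} = - 9 \sqrt{j + 4} = - 9 \sqrt{4 + j}$)
$J{\left(S \right)} = 27 - 27 \sqrt{4 + S}$ ($J{\left(S \right)} = 3 \left(\left(5 + 4\right) - 9 \sqrt{4 + S}\right) = 3 \left(9 - 9 \sqrt{4 + S}\right) = 27 - 27 \sqrt{4 + S}$)
$\frac{346423}{\left(829 - 153\right) J{\left(11 \right)}} = \frac{346423}{\left(829 - 153\right) \left(27 - 27 \sqrt{4 + 11}\right)} = \frac{346423}{676 \left(27 - 27 \sqrt{15}\right)} = \frac{346423}{18252 - 18252 \sqrt{15}}$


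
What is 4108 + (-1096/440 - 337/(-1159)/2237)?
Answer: 585435617984/142597565 ≈ 4105.5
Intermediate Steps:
4108 + (-1096/440 - 337/(-1159)/2237) = 4108 + (-1096*1/440 - 337*(-1/1159)*(1/2237)) = 4108 + (-137/55 + (337/1159)*(1/2237)) = 4108 + (-137/55 + 337/2592683) = 4108 - 355179036/142597565 = 585435617984/142597565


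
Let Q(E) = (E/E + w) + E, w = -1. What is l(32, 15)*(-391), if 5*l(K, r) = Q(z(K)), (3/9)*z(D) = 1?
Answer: -1173/5 ≈ -234.60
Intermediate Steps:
z(D) = 3 (z(D) = 3*1 = 3)
Q(E) = E (Q(E) = (E/E - 1) + E = (1 - 1) + E = 0 + E = E)
l(K, r) = 3/5 (l(K, r) = (1/5)*3 = 3/5)
l(32, 15)*(-391) = (3/5)*(-391) = -1173/5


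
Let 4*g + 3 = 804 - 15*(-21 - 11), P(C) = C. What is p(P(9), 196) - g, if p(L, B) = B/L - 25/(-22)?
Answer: -117745/396 ≈ -297.34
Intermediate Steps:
p(L, B) = 25/22 + B/L (p(L, B) = B/L - 25*(-1/22) = B/L + 25/22 = 25/22 + B/L)
g = 1281/4 (g = -¾ + (804 - 15*(-21 - 11))/4 = -¾ + (804 - 15*(-32))/4 = -¾ + (804 + 480)/4 = -¾ + (¼)*1284 = -¾ + 321 = 1281/4 ≈ 320.25)
p(P(9), 196) - g = (25/22 + 196/9) - 1*1281/4 = (25/22 + 196*(⅑)) - 1281/4 = (25/22 + 196/9) - 1281/4 = 4537/198 - 1281/4 = -117745/396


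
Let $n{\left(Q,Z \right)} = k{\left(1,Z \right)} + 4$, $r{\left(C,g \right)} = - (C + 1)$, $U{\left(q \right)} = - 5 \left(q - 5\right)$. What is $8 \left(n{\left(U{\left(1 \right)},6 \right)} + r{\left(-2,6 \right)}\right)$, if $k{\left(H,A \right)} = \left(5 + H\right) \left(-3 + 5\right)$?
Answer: $136$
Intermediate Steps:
$U{\left(q \right)} = 25 - 5 q$ ($U{\left(q \right)} = - 5 \left(-5 + q\right) = 25 - 5 q$)
$k{\left(H,A \right)} = 10 + 2 H$ ($k{\left(H,A \right)} = \left(5 + H\right) 2 = 10 + 2 H$)
$r{\left(C,g \right)} = -1 - C$ ($r{\left(C,g \right)} = - (1 + C) = -1 - C$)
$n{\left(Q,Z \right)} = 16$ ($n{\left(Q,Z \right)} = \left(10 + 2 \cdot 1\right) + 4 = \left(10 + 2\right) + 4 = 12 + 4 = 16$)
$8 \left(n{\left(U{\left(1 \right)},6 \right)} + r{\left(-2,6 \right)}\right) = 8 \left(16 - -1\right) = 8 \left(16 + \left(-1 + 2\right)\right) = 8 \left(16 + 1\right) = 8 \cdot 17 = 136$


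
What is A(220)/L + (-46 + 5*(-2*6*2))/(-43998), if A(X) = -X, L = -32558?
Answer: 3771047/358121721 ≈ 0.010530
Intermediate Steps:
A(220)/L + (-46 + 5*(-2*6*2))/(-43998) = -1*220/(-32558) + (-46 + 5*(-2*6*2))/(-43998) = -220*(-1/32558) + (-46 + 5*(-12*2))*(-1/43998) = 110/16279 + (-46 + 5*(-24))*(-1/43998) = 110/16279 + (-46 - 120)*(-1/43998) = 110/16279 - 166*(-1/43998) = 110/16279 + 83/21999 = 3771047/358121721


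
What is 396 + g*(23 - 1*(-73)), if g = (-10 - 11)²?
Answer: 42732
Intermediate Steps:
g = 441 (g = (-21)² = 441)
396 + g*(23 - 1*(-73)) = 396 + 441*(23 - 1*(-73)) = 396 + 441*(23 + 73) = 396 + 441*96 = 396 + 42336 = 42732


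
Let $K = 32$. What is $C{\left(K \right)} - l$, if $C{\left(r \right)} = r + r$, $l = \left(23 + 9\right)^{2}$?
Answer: $-960$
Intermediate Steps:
$l = 1024$ ($l = 32^{2} = 1024$)
$C{\left(r \right)} = 2 r$
$C{\left(K \right)} - l = 2 \cdot 32 - 1024 = 64 - 1024 = -960$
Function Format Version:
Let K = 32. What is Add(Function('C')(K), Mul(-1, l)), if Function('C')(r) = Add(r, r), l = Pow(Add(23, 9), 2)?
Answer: -960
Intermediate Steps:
l = 1024 (l = Pow(32, 2) = 1024)
Function('C')(r) = Mul(2, r)
Add(Function('C')(K), Mul(-1, l)) = Add(Mul(2, 32), Mul(-1, 1024)) = Add(64, -1024) = -960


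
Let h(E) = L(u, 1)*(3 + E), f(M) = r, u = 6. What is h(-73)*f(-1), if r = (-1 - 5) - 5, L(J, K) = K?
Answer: 770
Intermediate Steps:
r = -11 (r = -6 - 5 = -11)
f(M) = -11
h(E) = 3 + E (h(E) = 1*(3 + E) = 3 + E)
h(-73)*f(-1) = (3 - 73)*(-11) = -70*(-11) = 770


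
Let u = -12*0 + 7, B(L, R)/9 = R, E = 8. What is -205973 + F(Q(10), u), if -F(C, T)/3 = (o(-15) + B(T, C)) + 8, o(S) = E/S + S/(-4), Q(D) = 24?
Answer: -4133093/20 ≈ -2.0665e+5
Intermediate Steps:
B(L, R) = 9*R
u = 7 (u = 0 + 7 = 7)
o(S) = 8/S - S/4 (o(S) = 8/S + S/(-4) = 8/S + S*(-¼) = 8/S - S/4)
F(C, T) = -673/20 - 27*C (F(C, T) = -3*(((8/(-15) - ¼*(-15)) + 9*C) + 8) = -3*(((8*(-1/15) + 15/4) + 9*C) + 8) = -3*(((-8/15 + 15/4) + 9*C) + 8) = -3*((193/60 + 9*C) + 8) = -3*(673/60 + 9*C) = -673/20 - 27*C)
-205973 + F(Q(10), u) = -205973 + (-673/20 - 27*24) = -205973 + (-673/20 - 648) = -205973 - 13633/20 = -4133093/20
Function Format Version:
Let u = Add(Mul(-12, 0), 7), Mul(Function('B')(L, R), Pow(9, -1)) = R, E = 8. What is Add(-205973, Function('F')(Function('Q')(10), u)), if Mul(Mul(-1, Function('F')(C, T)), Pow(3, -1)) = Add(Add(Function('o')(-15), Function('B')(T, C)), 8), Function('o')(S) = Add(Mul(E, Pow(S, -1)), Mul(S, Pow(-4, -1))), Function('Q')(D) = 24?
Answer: Rational(-4133093, 20) ≈ -2.0665e+5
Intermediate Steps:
Function('B')(L, R) = Mul(9, R)
u = 7 (u = Add(0, 7) = 7)
Function('o')(S) = Add(Mul(8, Pow(S, -1)), Mul(Rational(-1, 4), S)) (Function('o')(S) = Add(Mul(8, Pow(S, -1)), Mul(S, Pow(-4, -1))) = Add(Mul(8, Pow(S, -1)), Mul(S, Rational(-1, 4))) = Add(Mul(8, Pow(S, -1)), Mul(Rational(-1, 4), S)))
Function('F')(C, T) = Add(Rational(-673, 20), Mul(-27, C)) (Function('F')(C, T) = Mul(-3, Add(Add(Add(Mul(8, Pow(-15, -1)), Mul(Rational(-1, 4), -15)), Mul(9, C)), 8)) = Mul(-3, Add(Add(Add(Mul(8, Rational(-1, 15)), Rational(15, 4)), Mul(9, C)), 8)) = Mul(-3, Add(Add(Add(Rational(-8, 15), Rational(15, 4)), Mul(9, C)), 8)) = Mul(-3, Add(Add(Rational(193, 60), Mul(9, C)), 8)) = Mul(-3, Add(Rational(673, 60), Mul(9, C))) = Add(Rational(-673, 20), Mul(-27, C)))
Add(-205973, Function('F')(Function('Q')(10), u)) = Add(-205973, Add(Rational(-673, 20), Mul(-27, 24))) = Add(-205973, Add(Rational(-673, 20), -648)) = Add(-205973, Rational(-13633, 20)) = Rational(-4133093, 20)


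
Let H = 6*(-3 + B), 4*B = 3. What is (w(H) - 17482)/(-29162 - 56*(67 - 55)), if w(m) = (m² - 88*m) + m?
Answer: 64501/119336 ≈ 0.54050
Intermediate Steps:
B = ¾ (B = (¼)*3 = ¾ ≈ 0.75000)
H = -27/2 (H = 6*(-3 + ¾) = 6*(-9/4) = -27/2 ≈ -13.500)
w(m) = m² - 87*m
(w(H) - 17482)/(-29162 - 56*(67 - 55)) = (-27*(-87 - 27/2)/2 - 17482)/(-29162 - 56*(67 - 55)) = (-27/2*(-201/2) - 17482)/(-29162 - 56*12) = (5427/4 - 17482)/(-29162 - 672) = -64501/4/(-29834) = -64501/4*(-1/29834) = 64501/119336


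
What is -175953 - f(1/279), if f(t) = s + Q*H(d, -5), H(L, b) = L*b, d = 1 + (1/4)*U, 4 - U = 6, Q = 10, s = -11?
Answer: -175917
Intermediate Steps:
U = -2 (U = 4 - 1*6 = 4 - 6 = -2)
d = ½ (d = 1 + (1/4)*(-2) = 1 + (1*(¼))*(-2) = 1 + (¼)*(-2) = 1 - ½ = ½ ≈ 0.50000)
f(t) = -36 (f(t) = -11 + 10*((½)*(-5)) = -11 + 10*(-5/2) = -11 - 25 = -36)
-175953 - f(1/279) = -175953 - 1*(-36) = -175953 + 36 = -175917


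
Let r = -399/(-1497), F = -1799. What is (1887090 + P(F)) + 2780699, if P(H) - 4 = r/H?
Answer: 598611777680/128243 ≈ 4.6678e+6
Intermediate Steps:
r = 133/499 (r = -399*(-1/1497) = 133/499 ≈ 0.26653)
P(H) = 4 + 133/(499*H)
(1887090 + P(F)) + 2780699 = (1887090 + (4 + (133/499)/(-1799))) + 2780699 = (1887090 + (4 + (133/499)*(-1/1799))) + 2780699 = (1887090 + (4 - 19/128243)) + 2780699 = (1887090 + 512953/128243) + 2780699 = 242006595823/128243 + 2780699 = 598611777680/128243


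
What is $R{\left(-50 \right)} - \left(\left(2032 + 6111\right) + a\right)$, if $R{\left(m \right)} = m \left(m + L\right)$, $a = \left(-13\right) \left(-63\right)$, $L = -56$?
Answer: $-3662$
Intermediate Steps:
$a = 819$
$R{\left(m \right)} = m \left(-56 + m\right)$ ($R{\left(m \right)} = m \left(m - 56\right) = m \left(-56 + m\right)$)
$R{\left(-50 \right)} - \left(\left(2032 + 6111\right) + a\right) = - 50 \left(-56 - 50\right) - \left(\left(2032 + 6111\right) + 819\right) = \left(-50\right) \left(-106\right) - \left(8143 + 819\right) = 5300 - 8962 = -3662$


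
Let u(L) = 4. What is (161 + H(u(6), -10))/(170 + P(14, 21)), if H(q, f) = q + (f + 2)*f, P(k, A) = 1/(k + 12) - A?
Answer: 1274/775 ≈ 1.6439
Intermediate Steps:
P(k, A) = 1/(12 + k) - A
H(q, f) = q + f*(2 + f) (H(q, f) = q + (2 + f)*f = q + f*(2 + f))
(161 + H(u(6), -10))/(170 + P(14, 21)) = (161 + (4 + (-10)² + 2*(-10)))/(170 + (1 - 12*21 - 1*21*14)/(12 + 14)) = (161 + (4 + 100 - 20))/(170 + (1 - 252 - 294)/26) = (161 + 84)/(170 + (1/26)*(-545)) = 245/(170 - 545/26) = 245/(3875/26) = 245*(26/3875) = 1274/775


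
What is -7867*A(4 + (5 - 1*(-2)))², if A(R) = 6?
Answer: -283212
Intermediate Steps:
-7867*A(4 + (5 - 1*(-2)))² = -7867*6² = -7867*36 = -283212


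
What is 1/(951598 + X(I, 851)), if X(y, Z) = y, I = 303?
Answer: 1/951901 ≈ 1.0505e-6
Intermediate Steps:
1/(951598 + X(I, 851)) = 1/(951598 + 303) = 1/951901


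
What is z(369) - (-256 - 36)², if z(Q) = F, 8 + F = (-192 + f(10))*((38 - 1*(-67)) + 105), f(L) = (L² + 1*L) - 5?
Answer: -103542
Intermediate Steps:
f(L) = -5 + L + L² (f(L) = (L² + L) - 5 = (L + L²) - 5 = -5 + L + L²)
F = -18278 (F = -8 + (-192 + (-5 + 10 + 10²))*((38 - 1*(-67)) + 105) = -8 + (-192 + (-5 + 10 + 100))*((38 + 67) + 105) = -8 + (-192 + 105)*(105 + 105) = -8 - 87*210 = -8 - 18270 = -18278)
z(Q) = -18278
z(369) - (-256 - 36)² = -18278 - (-256 - 36)² = -18278 - 1*(-292)² = -18278 - 1*85264 = -18278 - 85264 = -103542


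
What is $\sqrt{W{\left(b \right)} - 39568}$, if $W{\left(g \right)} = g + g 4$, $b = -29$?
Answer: $i \sqrt{39713} \approx 199.28 i$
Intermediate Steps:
$W{\left(g \right)} = 5 g$ ($W{\left(g \right)} = g + 4 g = 5 g$)
$\sqrt{W{\left(b \right)} - 39568} = \sqrt{5 \left(-29\right) - 39568} = \sqrt{-145 - 39568} = \sqrt{-39713} = i \sqrt{39713}$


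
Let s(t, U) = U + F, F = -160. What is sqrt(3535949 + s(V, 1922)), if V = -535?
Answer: 3*sqrt(393079) ≈ 1880.9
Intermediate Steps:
s(t, U) = -160 + U (s(t, U) = U - 160 = -160 + U)
sqrt(3535949 + s(V, 1922)) = sqrt(3535949 + (-160 + 1922)) = sqrt(3535949 + 1762) = sqrt(3537711) = 3*sqrt(393079)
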